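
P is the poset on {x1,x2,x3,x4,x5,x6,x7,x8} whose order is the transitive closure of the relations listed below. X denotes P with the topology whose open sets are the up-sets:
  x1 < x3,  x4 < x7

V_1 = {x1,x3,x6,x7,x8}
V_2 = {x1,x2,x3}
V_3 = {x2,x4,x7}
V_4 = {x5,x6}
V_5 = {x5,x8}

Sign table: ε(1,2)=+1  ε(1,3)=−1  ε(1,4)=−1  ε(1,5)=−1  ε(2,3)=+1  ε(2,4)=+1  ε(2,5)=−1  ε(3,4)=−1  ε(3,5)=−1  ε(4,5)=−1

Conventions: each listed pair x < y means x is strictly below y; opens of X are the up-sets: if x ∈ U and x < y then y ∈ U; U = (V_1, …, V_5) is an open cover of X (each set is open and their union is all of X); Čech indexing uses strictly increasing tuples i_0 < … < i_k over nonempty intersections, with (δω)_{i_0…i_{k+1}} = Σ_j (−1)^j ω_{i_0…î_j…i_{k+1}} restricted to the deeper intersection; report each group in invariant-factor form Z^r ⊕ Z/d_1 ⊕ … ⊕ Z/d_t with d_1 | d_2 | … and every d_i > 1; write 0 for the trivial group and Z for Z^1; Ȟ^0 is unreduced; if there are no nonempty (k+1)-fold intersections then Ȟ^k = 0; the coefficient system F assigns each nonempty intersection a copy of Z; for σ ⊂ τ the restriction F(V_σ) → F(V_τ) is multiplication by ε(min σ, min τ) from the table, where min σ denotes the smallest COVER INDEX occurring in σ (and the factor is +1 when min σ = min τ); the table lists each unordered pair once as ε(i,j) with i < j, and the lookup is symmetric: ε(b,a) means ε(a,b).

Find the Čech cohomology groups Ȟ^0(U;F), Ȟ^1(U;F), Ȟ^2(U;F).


Ȟ^0(U;F) ≅ 0, Ȟ^1(U;F) ≅ Z ⊕ Z/2, Ȟ^2(U;F) ≅ 0

nerve simplices:
  V12={x1,x3} V13={x7} V14={x6} V15={x8} V23={x2} V45={x5}
C dims 5,6; δ0: rk 5, SNF 1^4·2
degree 0: 5−5−0 = 0 → Ȟ^0 ≅ 0
degree 1: 6−0−5 = 1 plus torsion [2] → Ȟ^1 ≅ Z ⊕ Z/2
degree 2: 0−0−0 = 0 → Ȟ^2 ≅ 0


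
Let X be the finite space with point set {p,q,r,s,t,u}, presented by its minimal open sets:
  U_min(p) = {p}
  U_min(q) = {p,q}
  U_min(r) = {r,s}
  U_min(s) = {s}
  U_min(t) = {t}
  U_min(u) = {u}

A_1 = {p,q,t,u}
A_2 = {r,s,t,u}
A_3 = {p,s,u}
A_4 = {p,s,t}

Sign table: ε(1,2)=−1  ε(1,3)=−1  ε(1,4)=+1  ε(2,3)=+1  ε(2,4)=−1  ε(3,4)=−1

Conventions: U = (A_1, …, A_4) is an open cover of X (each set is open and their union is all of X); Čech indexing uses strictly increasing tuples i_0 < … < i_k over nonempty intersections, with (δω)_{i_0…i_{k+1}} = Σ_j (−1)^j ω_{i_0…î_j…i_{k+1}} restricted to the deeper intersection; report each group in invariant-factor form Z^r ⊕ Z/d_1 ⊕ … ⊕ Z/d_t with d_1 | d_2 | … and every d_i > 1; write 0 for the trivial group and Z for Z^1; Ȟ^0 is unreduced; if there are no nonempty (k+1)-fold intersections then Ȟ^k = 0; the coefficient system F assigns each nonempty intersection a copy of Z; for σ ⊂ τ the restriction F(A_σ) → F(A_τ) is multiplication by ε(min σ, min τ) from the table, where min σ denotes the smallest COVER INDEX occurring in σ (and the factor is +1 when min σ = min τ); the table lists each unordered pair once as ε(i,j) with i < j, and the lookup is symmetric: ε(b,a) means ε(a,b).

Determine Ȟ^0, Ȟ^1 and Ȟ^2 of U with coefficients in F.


cover nerve:
  A12={t,u} A13={p,u} A14={p,t} A23={s,u} A24={s,t} A34={p,s}
  A123={u} A124={t} A134={p} A234={s}
C dims 4,6,4; δ0: rk 3, SNF 1^3; δ1: rk 3, SNF 1^3
Ȟ^0: (4−3)−0=1 ⇒ Z
Ȟ^1: (6−3)−3=0 ⇒ 0
Ȟ^2: (4−0)−3=1 ⇒ Z

Ȟ^0(U;F) ≅ Z, Ȟ^1(U;F) ≅ 0, Ȟ^2(U;F) ≅ Z


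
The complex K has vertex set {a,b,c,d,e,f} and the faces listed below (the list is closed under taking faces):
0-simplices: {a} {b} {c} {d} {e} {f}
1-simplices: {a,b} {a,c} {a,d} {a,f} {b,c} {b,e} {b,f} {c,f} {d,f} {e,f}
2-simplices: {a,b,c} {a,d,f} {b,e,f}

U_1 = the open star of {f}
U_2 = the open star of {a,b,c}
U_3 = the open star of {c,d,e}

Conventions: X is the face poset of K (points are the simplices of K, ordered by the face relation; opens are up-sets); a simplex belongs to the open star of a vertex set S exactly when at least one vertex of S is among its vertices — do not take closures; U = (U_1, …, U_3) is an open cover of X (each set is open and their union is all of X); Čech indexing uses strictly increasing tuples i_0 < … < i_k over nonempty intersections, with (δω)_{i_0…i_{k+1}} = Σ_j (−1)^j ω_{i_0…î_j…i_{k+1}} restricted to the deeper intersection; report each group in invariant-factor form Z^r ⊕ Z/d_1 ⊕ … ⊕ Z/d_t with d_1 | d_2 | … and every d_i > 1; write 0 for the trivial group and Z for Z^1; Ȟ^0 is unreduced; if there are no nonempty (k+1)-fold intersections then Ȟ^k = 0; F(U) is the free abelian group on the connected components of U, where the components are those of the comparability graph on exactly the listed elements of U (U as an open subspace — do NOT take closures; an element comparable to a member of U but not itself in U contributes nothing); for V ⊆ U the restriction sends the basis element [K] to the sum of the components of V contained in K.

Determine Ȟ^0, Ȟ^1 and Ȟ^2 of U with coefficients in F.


nonempty intersections:
  U1={{f},{a,f},{b,f},{c,f},{d,f},{e,f},{a,d,f},{b,e,f}} U2={{a},{b},{c},{a,b},{a,c},{a,d},{a,f},{b,c},{b,e},{b,f},{c,f},{a,b,c},{a,d,f},{b,e,f}} U3={{c},{d},{e},{a,c},{a,d},{b,c},{b,e},{c,f},{d,f},{e,f},{a,b,c},{a,d,f},{b,e,f}}
  U12={{a,f},{b,f},{c,f},{a,d,f},{b,e,f}} U13={{c,f},{d,f},{e,f},{a,d,f},{b,e,f}} U23={{c},{a,c},{a,d},{b,c},{b,e},{c,f},{a,b,c},{a,d,f},{b,e,f}}
  U123={{c,f},{a,d,f},{b,e,f}}
components per intersection:
  U1: {{f},{a,f},{b,f},{c,f},{d,f},{e,f},{a,d,f},{b,e,f}}
  U2: {{a},{b},{c},{a,b},{a,c},{a,d},{a,f},{b,c},{b,e},{b,f},{c,f},{a,b,c},{a,d,f},{b,e,f}}
  U3: {{c},{a,c},{b,c},{c,f},{a,b,c}} {{d},{a,d},{d,f},{a,d,f}} {{e},{b,e},{e,f},{b,e,f}}
  U12: {{a,f},{a,d,f}} {{b,f},{b,e,f}} {{c,f}}
  U13: {{c,f}} {{d,f},{a,d,f}} {{e,f},{b,e,f}}
  U23: {{c},{a,c},{b,c},{c,f},{a,b,c}} {{a,d},{a,d,f}} {{b,e},{b,e,f}}
  U123: {{c,f}} {{a,d,f}} {{b,e,f}}
C dims 5,9,3; δ0: rk 4, SNF 1^4; δ1: rk 3, SNF 1^3
Ȟ^0: (5−4)−0=1 ⇒ Z
Ȟ^1: (9−3)−4=2 ⇒ Z^2
Ȟ^2: (3−0)−3=0 ⇒ 0

Ȟ^0(U;F) ≅ Z, Ȟ^1(U;F) ≅ Z^2 and Ȟ^2(U;F) ≅ 0


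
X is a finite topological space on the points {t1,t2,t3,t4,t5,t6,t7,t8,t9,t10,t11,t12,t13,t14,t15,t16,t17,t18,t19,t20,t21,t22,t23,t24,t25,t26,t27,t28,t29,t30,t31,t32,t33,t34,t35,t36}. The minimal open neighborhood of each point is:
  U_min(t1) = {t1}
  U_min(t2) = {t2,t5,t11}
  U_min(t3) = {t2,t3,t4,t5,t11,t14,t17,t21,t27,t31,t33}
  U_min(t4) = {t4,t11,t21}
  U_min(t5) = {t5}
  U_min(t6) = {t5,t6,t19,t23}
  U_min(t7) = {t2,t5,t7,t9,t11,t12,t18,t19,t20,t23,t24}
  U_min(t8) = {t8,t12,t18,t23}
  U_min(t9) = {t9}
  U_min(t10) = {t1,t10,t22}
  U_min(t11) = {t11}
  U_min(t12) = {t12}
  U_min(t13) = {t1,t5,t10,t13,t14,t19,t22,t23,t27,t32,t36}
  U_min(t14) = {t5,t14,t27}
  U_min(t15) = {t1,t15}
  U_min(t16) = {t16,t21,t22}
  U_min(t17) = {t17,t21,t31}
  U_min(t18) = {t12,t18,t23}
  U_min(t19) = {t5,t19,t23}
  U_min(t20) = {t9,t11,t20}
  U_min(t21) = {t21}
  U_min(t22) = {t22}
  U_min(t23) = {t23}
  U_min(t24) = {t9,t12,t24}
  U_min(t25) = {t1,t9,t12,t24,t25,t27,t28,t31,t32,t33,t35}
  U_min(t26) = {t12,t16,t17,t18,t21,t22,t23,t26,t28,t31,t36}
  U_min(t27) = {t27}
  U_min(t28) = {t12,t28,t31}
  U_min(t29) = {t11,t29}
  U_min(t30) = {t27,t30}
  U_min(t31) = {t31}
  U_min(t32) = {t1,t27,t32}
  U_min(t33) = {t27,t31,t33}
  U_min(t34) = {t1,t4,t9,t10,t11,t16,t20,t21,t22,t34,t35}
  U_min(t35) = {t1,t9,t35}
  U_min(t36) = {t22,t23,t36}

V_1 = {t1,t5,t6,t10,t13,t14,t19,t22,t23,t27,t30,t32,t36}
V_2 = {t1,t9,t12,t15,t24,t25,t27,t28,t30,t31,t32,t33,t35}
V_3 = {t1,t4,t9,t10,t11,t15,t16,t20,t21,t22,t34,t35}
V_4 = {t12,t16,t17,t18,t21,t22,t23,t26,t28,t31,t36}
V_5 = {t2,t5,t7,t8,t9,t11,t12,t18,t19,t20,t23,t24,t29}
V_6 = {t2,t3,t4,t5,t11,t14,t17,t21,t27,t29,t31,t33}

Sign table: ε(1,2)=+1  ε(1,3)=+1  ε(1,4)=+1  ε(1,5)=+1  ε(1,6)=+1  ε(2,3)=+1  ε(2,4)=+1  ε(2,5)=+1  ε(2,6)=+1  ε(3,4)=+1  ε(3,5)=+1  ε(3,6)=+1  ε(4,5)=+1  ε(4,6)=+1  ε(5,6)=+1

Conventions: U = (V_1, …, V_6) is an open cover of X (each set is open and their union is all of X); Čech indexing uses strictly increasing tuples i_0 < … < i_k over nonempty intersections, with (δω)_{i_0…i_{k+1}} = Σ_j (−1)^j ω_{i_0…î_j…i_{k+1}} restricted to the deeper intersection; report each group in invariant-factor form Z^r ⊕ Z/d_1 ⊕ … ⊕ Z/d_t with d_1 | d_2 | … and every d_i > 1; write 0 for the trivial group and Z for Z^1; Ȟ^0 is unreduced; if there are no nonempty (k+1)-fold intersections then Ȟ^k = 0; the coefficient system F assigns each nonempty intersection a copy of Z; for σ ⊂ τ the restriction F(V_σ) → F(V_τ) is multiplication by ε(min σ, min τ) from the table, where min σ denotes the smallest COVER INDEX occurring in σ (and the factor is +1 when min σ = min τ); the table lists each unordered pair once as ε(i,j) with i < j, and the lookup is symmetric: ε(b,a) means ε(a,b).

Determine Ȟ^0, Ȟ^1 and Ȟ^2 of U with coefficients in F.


cover nerve:
  V12={t1,t27,t30,t32} V13={t1,t10,t22} V14={t22,t23,t36} V15={t5,t19,t23} V16={t5,t14,t27} V23={t1,t9,t15,t35} V24={t12,t28,t31} V25={t9,t12,t24} V26={t27,t31,t33} V34={t16,t21,t22} V35={t9,t11,t20} V36={t4,t11,t21} V45={t12,t18,t23} V46={t17,t21,t31} V56={t2,t5,t11,t29}
  V123={t1} V126={t27} V134={t22} V145={t23} V156={t5} V235={t9} V245={t12} V246={t31} V346={t21} V356={t11}
C dims 6,15,10; δ0: rk 5, SNF 1^5; δ1: rk 10, SNF 1^9·2
Ȟ^0: (6−5)−0=1 ⇒ Z
Ȟ^1: (15−10)−5=0 ⇒ 0
Ȟ^2: (10−0)−10=0 plus torsion [2] ⇒ Z/2

Ȟ^0 = Z,  Ȟ^1 = 0,  Ȟ^2 = Z/2


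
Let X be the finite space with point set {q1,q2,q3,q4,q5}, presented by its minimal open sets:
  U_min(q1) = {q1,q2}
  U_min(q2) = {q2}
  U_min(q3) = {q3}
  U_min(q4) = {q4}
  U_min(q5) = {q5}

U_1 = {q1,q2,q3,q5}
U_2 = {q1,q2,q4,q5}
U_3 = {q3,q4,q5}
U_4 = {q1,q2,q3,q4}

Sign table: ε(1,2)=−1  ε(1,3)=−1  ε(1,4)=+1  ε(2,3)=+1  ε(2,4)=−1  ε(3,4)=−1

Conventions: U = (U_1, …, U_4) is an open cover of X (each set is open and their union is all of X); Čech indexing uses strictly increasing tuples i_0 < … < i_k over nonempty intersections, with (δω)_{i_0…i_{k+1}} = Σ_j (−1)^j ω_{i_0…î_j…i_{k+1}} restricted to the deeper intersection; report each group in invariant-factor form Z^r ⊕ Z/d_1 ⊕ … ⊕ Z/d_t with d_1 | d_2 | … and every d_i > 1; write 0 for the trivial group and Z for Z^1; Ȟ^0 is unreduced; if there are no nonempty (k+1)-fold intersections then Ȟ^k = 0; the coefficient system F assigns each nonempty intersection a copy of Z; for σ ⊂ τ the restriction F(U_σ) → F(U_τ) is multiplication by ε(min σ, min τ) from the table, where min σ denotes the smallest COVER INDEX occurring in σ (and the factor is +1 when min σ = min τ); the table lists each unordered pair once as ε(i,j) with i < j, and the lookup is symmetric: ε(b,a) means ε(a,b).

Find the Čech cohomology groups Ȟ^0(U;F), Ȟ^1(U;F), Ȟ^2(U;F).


Ȟ^0(U;F) ≅ Z,  Ȟ^1(U;F) ≅ 0,  Ȟ^2(U;F) ≅ Z

nonempty intersections:
  U12={q1,q2,q5} U13={q3,q5} U14={q1,q2,q3} U23={q4,q5} U24={q1,q2,q4} U34={q3,q4}
  U123={q5} U124={q1,q2} U134={q3} U234={q4}
C dims 4,6,4; δ0: rk 3, SNF 1^3; δ1: rk 3, SNF 1^3
Ȟ^0: (4−3)−0=1 ⇒ Z
Ȟ^1: (6−3)−3=0 ⇒ 0
Ȟ^2: (4−0)−3=1 ⇒ Z


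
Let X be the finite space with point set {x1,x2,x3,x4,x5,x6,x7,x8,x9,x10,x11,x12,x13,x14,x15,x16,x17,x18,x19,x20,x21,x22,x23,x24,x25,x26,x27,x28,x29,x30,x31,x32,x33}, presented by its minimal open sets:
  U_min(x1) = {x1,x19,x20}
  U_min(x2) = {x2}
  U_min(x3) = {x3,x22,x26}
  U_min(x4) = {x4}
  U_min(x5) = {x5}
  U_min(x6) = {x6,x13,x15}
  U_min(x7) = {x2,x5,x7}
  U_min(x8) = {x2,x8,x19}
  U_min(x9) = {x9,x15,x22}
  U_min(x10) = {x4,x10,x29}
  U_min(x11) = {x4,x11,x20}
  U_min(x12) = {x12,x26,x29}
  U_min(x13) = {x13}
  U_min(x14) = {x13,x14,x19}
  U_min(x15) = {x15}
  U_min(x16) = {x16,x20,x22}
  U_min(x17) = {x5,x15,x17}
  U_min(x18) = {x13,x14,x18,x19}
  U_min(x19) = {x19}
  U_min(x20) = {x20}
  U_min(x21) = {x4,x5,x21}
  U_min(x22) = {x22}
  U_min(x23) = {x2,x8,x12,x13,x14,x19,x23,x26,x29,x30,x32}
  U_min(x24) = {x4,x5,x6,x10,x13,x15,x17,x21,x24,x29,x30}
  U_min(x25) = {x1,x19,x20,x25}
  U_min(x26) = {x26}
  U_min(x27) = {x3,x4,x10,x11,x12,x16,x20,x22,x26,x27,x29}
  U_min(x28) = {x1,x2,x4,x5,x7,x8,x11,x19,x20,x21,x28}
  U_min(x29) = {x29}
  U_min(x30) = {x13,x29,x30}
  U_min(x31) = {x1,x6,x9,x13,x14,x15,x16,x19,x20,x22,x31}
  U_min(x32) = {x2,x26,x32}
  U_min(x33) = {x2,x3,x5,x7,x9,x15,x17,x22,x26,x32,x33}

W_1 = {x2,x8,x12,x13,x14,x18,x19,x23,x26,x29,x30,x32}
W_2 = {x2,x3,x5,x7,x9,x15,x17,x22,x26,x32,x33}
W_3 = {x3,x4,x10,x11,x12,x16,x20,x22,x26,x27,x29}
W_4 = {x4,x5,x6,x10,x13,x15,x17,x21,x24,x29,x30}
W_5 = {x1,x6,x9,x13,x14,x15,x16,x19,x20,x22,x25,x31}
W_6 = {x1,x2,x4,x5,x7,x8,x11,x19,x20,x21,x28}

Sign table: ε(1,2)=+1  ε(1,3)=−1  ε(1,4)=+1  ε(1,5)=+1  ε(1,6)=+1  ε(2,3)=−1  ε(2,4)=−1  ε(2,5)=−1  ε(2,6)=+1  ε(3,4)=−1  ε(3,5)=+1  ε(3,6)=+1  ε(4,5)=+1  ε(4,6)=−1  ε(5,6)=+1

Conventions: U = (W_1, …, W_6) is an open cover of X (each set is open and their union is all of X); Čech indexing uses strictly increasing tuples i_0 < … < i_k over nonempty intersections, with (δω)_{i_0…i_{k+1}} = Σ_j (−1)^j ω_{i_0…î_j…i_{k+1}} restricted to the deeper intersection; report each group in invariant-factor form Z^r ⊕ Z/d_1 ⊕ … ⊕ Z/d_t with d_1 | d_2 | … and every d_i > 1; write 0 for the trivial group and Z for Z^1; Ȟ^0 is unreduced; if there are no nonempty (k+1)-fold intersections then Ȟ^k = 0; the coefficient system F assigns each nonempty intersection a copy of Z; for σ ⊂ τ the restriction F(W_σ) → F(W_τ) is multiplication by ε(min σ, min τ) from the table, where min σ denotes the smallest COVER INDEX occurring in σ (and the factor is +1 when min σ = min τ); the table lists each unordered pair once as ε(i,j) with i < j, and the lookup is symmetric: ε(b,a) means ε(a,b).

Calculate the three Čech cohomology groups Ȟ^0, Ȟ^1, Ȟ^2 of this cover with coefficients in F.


nerve simplices:
  W12={x2,x26,x32} W13={x12,x26,x29} W14={x13,x29,x30} W15={x13,x14,x19} W16={x2,x8,x19} W23={x3,x22,x26} W24={x5,x15,x17} W25={x9,x15,x22} W26={x2,x5,x7} W34={x4,x10,x29} W35={x16,x20,x22} W36={x4,x11,x20} W45={x6,x13,x15} W46={x4,x5,x21} W56={x1,x19,x20}
  W123={x26} W126={x2} W134={x29} W145={x13} W156={x19} W235={x22} W245={x15} W246={x5} W346={x4} W356={x20}
C dims 6,15,10; δ0: rk 6, SNF 1^5·2; δ1: rk 9, SNF 1^9
degree 0: 6−6−0 = 0 → Ȟ^0 ≅ 0
degree 1: 15−9−6 = 0 plus torsion [2] → Ȟ^1 ≅ Z/2
degree 2: 10−0−9 = 1 → Ȟ^2 ≅ Z

Ȟ^0(U;F) ≅ 0, Ȟ^1(U;F) ≅ Z/2 and Ȟ^2(U;F) ≅ Z


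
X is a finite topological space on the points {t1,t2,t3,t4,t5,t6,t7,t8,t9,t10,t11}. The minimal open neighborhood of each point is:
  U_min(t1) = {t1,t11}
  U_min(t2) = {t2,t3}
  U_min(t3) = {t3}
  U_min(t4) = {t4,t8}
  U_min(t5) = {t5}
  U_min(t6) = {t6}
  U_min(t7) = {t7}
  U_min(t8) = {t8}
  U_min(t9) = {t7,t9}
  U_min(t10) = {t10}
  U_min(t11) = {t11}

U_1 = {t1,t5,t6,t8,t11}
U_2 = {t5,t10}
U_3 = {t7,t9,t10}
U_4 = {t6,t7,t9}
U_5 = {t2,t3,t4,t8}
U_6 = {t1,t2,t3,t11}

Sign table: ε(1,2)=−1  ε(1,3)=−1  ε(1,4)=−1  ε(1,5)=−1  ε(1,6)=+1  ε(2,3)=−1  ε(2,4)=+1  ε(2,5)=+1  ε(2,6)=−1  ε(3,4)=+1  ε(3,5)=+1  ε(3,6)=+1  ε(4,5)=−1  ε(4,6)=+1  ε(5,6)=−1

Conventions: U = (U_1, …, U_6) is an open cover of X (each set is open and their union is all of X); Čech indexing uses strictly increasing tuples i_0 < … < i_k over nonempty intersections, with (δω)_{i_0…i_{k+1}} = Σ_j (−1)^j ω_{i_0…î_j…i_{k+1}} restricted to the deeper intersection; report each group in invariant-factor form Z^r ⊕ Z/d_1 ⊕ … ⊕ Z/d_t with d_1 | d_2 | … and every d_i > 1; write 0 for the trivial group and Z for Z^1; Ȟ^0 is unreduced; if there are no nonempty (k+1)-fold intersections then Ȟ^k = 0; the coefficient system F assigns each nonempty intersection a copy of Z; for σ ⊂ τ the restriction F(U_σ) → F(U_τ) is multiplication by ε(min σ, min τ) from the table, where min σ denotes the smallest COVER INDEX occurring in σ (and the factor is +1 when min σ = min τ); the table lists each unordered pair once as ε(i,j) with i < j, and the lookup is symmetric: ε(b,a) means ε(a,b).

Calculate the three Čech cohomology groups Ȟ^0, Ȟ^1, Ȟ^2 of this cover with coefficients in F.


nonempty overlaps:
  U12={t5} U14={t6} U15={t8} U16={t1,t11} U23={t10} U34={t7,t9} U56={t2,t3}
C dims 6,7; δ0: rk 6, SNF 1^5·2
degree 0: 6−6−0 = 0 → Ȟ^0 ≅ 0
degree 1: 7−0−6 = 1 plus torsion [2] → Ȟ^1 ≅ Z ⊕ Z/2
degree 2: 0−0−0 = 0 → Ȟ^2 ≅ 0

Ȟ^0(U;F) ≅ 0, Ȟ^1(U;F) ≅ Z ⊕ Z/2, Ȟ^2(U;F) ≅ 0


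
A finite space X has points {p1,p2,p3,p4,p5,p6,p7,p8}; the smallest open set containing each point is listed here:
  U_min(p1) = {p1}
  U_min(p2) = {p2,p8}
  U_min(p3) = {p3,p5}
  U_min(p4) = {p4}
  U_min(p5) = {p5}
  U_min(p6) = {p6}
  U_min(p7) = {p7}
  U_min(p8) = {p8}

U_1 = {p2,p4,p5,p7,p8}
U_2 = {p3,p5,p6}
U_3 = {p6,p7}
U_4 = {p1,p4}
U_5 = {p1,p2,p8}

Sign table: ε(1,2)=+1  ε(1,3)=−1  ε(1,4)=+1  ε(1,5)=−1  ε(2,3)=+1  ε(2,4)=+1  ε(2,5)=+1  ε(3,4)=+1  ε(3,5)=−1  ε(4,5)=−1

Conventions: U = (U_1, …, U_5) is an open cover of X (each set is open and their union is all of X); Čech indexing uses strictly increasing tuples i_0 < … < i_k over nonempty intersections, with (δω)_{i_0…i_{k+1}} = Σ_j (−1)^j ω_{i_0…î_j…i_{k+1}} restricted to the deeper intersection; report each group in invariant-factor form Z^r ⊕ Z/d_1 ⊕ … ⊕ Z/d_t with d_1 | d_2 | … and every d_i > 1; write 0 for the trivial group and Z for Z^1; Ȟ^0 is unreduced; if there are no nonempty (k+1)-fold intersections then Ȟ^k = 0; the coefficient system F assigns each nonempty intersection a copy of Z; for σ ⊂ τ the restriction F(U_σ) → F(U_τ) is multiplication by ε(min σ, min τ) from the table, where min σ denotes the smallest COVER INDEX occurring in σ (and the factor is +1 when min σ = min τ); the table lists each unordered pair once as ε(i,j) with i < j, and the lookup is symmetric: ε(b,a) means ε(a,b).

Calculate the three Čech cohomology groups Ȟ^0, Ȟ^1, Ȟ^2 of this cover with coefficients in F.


Ȟ^0(U;F) ≅ 0,  Ȟ^1(U;F) ≅ Z ⊕ Z/2,  Ȟ^2(U;F) ≅ 0

nerve simplices:
  U12={p5} U13={p7} U14={p4} U15={p2,p8} U23={p6} U45={p1}
C dims 5,6; δ0: rk 5, SNF 1^4·2
degree 0: 5−5−0 = 0 → Ȟ^0 ≅ 0
degree 1: 6−0−5 = 1 plus torsion [2] → Ȟ^1 ≅ Z ⊕ Z/2
degree 2: 0−0−0 = 0 → Ȟ^2 ≅ 0


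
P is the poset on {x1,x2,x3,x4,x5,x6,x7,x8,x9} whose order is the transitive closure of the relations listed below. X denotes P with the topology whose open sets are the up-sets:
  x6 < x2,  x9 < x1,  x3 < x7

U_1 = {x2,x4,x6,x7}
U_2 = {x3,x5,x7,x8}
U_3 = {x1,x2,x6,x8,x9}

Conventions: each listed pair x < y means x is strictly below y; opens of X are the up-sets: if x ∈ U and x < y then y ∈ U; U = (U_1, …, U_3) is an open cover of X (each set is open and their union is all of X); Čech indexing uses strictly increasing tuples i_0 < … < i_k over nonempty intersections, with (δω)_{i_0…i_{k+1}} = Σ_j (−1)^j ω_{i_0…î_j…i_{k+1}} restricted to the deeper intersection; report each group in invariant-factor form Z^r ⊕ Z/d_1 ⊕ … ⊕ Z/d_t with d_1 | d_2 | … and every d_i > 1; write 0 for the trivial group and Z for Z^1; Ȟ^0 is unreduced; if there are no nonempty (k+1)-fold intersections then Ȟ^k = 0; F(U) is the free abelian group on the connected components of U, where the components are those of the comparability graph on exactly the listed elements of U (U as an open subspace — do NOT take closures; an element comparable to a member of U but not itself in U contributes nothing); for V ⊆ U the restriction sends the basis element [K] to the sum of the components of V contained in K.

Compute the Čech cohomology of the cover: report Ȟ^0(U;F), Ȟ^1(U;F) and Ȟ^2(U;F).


intersection data:
  U12={x7} U13={x2,x6} U23={x8}
components per intersection:
  U1: {x2,x6} {x4} {x7}
  U2: {x3,x7} {x5} {x8}
  U3: {x1,x9} {x2,x6} {x8}
  U12: {x7}
  U13: {x2,x6}
  U23: {x8}
C dims 9,3; δ0: rk 3, SNF 1^3
Ȟ^0 = (9 − 3) − 0 = 6, so Ȟ^0 ≅ Z^6
Ȟ^1 = (3 − 0) − 3 = 0, so Ȟ^1 ≅ 0
Ȟ^2 = (0 − 0) − 0 = 0, so Ȟ^2 ≅ 0

Ȟ^0 = Z^6,  Ȟ^1 = 0,  Ȟ^2 = 0


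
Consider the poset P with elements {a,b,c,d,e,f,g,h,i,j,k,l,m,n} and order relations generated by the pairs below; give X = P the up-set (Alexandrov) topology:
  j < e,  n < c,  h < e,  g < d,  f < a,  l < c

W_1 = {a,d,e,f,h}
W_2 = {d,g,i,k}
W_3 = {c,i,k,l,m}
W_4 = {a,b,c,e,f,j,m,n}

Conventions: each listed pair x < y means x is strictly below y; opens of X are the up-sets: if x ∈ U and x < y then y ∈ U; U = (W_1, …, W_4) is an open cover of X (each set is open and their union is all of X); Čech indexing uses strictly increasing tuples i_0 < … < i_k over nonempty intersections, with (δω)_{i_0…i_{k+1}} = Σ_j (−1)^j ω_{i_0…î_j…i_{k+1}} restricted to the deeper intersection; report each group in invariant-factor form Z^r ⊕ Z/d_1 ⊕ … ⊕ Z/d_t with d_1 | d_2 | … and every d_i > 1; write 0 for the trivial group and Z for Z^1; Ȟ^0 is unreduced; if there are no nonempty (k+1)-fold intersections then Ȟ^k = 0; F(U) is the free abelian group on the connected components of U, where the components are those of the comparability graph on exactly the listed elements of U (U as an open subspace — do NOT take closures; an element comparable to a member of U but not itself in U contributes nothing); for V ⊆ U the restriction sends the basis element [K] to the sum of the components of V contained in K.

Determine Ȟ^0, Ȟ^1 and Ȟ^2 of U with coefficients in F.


cover nerve:
  W12={d} W14={a,e,f} W23={i,k} W34={c,m}
components per intersection:
  W1: {a,f} {d} {e,h}
  W2: {d,g} {i} {k}
  W3: {c,l} {i} {k} {m}
  W4: {a,f} {b} {c,n} {e,j} {m}
  W12: {d}
  W14: {a,f} {e}
  W23: {i} {k}
  W34: {c} {m}
C dims 15,7; δ0: rk 7, SNF 1^7
Ȟ^0: (15−7)−0=8 ⇒ Z^8
Ȟ^1: (7−0)−7=0 ⇒ 0
Ȟ^2: (0−0)−0=0 ⇒ 0

Ȟ^0 ≅ Z^8,  Ȟ^1 ≅ 0,  Ȟ^2 ≅ 0


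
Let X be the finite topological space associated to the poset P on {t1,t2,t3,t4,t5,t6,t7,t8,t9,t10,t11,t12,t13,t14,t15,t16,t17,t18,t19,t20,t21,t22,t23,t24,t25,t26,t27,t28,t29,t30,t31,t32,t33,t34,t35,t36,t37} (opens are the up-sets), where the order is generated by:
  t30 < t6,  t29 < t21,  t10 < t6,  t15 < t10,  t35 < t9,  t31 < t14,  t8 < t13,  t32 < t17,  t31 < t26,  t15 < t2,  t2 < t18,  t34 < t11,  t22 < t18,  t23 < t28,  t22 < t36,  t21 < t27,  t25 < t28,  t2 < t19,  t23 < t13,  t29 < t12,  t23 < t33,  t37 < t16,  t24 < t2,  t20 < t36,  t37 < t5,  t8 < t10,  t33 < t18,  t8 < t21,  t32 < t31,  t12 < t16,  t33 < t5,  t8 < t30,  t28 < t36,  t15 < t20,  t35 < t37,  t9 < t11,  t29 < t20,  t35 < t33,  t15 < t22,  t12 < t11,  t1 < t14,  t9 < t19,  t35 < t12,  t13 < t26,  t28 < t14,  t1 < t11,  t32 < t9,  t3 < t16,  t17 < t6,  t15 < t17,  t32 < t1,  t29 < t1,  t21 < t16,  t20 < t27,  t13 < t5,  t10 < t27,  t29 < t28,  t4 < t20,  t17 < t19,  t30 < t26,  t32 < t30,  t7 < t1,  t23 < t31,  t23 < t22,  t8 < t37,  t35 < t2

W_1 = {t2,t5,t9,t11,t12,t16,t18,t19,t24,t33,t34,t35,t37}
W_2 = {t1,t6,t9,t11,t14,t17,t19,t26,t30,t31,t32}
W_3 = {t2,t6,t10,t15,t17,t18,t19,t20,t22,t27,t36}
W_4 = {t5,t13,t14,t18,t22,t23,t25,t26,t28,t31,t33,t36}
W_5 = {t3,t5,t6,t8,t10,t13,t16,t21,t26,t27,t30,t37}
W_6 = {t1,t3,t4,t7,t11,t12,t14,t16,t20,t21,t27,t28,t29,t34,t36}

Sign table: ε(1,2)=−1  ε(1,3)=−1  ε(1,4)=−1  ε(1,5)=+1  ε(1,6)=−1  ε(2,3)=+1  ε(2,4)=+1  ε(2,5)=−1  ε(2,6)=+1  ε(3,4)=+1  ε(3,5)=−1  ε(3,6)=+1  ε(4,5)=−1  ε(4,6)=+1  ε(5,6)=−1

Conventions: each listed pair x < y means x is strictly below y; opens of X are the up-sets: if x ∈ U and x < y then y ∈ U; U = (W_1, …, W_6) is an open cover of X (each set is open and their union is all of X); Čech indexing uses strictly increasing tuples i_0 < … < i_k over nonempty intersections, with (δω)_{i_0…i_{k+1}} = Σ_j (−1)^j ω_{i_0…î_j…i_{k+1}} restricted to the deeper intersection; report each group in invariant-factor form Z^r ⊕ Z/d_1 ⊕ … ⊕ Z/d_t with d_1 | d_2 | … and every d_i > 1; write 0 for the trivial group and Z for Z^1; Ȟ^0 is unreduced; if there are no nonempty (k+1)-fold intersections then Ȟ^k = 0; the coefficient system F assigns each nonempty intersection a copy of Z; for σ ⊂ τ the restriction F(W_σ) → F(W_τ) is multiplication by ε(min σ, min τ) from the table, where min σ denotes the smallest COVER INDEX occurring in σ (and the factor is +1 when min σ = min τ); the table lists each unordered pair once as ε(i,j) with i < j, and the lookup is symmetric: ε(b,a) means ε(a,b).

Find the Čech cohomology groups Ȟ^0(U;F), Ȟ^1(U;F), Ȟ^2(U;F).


Ȟ^0 = Z,  Ȟ^1 = 0,  Ȟ^2 = Z/2

nonempty intersections:
  W12={t9,t11,t19} W13={t2,t18,t19} W14={t5,t18,t33} W15={t5,t16,t37} W16={t11,t12,t16,t34} W23={t6,t17,t19} W24={t14,t26,t31} W25={t6,t26,t30} W26={t1,t11,t14} W34={t18,t22,t36} W35={t6,t10,t27} W36={t20,t27,t36} W45={t5,t13,t26} W46={t14,t28,t36} W56={t3,t16,t21,t27}
  W123={t19} W126={t11} W134={t18} W145={t5} W156={t16} W235={t6} W245={t26} W246={t14} W346={t36} W356={t27}
C dims 6,15,10; δ0: rk 5, SNF 1^5; δ1: rk 10, SNF 1^9·2
Ȟ^0: (6−5)−0=1 ⇒ Z
Ȟ^1: (15−10)−5=0 ⇒ 0
Ȟ^2: (10−0)−10=0 plus torsion [2] ⇒ Z/2


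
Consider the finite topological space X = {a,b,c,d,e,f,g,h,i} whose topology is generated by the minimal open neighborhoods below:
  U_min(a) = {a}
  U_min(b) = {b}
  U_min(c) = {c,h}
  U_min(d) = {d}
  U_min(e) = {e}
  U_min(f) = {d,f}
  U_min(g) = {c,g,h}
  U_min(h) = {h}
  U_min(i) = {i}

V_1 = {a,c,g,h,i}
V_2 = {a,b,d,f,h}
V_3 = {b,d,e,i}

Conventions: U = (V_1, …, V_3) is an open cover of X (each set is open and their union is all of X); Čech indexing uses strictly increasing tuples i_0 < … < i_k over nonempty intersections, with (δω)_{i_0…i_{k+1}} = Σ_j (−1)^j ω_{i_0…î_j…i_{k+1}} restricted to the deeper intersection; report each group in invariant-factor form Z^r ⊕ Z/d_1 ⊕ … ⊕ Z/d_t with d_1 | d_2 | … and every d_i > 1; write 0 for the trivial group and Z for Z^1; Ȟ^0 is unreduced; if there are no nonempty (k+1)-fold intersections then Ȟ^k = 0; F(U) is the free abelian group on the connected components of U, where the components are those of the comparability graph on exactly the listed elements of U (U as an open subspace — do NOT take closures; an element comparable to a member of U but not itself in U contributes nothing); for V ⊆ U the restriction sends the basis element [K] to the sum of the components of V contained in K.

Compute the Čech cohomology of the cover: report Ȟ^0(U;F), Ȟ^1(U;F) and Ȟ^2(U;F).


Ȟ^0 = Z^6, Ȟ^1 = 0, Ȟ^2 = 0

intersection data:
  V12={a,h} V13={i} V23={b,d}
components per intersection:
  V1: {a} {c,g,h} {i}
  V2: {a} {b} {d,f} {h}
  V3: {b} {d} {e} {i}
  V12: {a} {h}
  V13: {i}
  V23: {b} {d}
C dims 11,5; δ0: rk 5, SNF 1^5
Ȟ^0 = (11 − 5) − 0 = 6, so Ȟ^0 ≅ Z^6
Ȟ^1 = (5 − 0) − 5 = 0, so Ȟ^1 ≅ 0
Ȟ^2 = (0 − 0) − 0 = 0, so Ȟ^2 ≅ 0


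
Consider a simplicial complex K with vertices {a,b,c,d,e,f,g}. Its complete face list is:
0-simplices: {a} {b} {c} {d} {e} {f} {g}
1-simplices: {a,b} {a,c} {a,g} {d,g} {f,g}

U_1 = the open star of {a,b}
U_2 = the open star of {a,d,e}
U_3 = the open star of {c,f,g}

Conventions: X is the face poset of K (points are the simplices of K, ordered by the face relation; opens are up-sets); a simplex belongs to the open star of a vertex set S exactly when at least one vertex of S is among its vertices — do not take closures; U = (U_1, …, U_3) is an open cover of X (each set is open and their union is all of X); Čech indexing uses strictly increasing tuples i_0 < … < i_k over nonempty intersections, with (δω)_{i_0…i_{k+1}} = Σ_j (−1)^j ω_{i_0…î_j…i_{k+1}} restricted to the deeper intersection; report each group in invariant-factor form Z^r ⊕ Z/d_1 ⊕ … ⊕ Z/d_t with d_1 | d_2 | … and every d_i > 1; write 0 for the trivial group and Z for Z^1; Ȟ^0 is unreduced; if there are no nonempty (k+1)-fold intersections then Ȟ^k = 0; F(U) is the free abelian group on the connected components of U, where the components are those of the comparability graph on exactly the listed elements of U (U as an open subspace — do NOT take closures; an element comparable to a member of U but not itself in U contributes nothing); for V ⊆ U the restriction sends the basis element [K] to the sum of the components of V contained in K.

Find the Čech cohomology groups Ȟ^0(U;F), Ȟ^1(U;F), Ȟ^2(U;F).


Ȟ^0 = Z^2, Ȟ^1 = 0, Ȟ^2 = 0

nonempty intersections:
  U1={{a},{b},{a,b},{a,c},{a,g}} U2={{a},{d},{e},{a,b},{a,c},{a,g},{d,g}} U3={{c},{f},{g},{a,c},{a,g},{d,g},{f,g}}
  U12={{a},{a,b},{a,c},{a,g}} U13={{a,c},{a,g}} U23={{a,c},{a,g},{d,g}}
  U123={{a,c},{a,g}}
components per intersection:
  U1: {{a},{b},{a,b},{a,c},{a,g}}
  U2: {{a},{a,b},{a,c},{a,g}} {{d},{d,g}} {{e}}
  U3: {{c},{a,c}} {{f},{g},{a,g},{d,g},{f,g}}
  U12: {{a},{a,b},{a,c},{a,g}}
  U13: {{a,c}} {{a,g}}
  U23: {{a,c}} {{a,g}} {{d,g}}
  U123: {{a,c}} {{a,g}}
C dims 6,6,2; δ0: rk 4, SNF 1^4; δ1: rk 2, SNF 1^2
Ȟ^0: (6−4)−0=2 ⇒ Z^2
Ȟ^1: (6−2)−4=0 ⇒ 0
Ȟ^2: (2−0)−2=0 ⇒ 0


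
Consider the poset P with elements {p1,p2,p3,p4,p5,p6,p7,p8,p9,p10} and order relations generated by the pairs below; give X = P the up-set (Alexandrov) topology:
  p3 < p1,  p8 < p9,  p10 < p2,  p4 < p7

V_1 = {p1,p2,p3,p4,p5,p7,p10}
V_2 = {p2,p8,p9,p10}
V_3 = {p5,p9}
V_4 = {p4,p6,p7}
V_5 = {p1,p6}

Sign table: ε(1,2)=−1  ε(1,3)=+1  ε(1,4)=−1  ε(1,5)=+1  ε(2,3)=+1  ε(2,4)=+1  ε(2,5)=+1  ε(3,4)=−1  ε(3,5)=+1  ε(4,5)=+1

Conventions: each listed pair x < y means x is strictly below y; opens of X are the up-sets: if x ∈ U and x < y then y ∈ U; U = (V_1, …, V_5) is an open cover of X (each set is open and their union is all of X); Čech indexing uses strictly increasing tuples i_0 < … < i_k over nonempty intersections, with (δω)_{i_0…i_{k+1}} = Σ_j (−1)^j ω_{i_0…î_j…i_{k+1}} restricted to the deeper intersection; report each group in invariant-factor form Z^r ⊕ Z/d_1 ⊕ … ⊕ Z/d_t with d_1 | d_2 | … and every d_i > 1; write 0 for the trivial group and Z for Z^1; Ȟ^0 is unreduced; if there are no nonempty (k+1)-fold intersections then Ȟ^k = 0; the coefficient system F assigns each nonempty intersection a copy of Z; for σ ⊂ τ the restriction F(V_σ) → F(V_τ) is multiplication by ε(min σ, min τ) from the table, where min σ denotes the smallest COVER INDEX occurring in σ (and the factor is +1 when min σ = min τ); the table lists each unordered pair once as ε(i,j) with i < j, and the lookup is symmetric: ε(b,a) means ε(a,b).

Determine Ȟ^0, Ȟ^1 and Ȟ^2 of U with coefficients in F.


intersection data:
  V12={p2,p10} V13={p5} V14={p4,p7} V15={p1} V23={p9} V45={p6}
C dims 5,6; δ0: rk 5, SNF 1^4·2
Ȟ^0 = (5 − 5) − 0 = 0, so Ȟ^0 ≅ 0
Ȟ^1 = (6 − 0) − 5 = 1 plus torsion [2], so Ȟ^1 ≅ Z ⊕ Z/2
Ȟ^2 = (0 − 0) − 0 = 0, so Ȟ^2 ≅ 0

Ȟ^0(U;F) ≅ 0, Ȟ^1(U;F) ≅ Z ⊕ Z/2 and Ȟ^2(U;F) ≅ 0


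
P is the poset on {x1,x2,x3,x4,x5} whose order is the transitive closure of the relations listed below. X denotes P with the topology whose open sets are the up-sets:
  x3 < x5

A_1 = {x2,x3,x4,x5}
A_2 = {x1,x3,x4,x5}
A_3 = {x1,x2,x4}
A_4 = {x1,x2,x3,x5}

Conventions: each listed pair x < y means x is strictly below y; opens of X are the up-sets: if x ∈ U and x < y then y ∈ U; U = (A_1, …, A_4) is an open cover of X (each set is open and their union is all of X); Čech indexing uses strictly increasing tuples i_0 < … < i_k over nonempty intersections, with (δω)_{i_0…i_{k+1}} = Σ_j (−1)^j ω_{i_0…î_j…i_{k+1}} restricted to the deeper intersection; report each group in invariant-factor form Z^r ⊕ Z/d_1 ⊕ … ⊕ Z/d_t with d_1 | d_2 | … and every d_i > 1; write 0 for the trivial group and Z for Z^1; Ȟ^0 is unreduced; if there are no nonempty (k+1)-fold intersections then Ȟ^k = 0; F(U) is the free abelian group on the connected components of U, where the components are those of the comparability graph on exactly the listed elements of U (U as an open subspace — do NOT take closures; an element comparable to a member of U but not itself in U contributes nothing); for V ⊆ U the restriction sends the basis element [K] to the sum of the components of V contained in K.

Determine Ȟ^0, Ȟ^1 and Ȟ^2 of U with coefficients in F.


intersection data:
  A12={x3,x4,x5} A13={x2,x4} A14={x2,x3,x5} A23={x1,x4} A24={x1,x3,x5} A34={x1,x2}
  A123={x4} A124={x3,x5} A134={x2} A234={x1}
components per intersection:
  A1: {x2} {x3,x5} {x4}
  A2: {x1} {x3,x5} {x4}
  A3: {x1} {x2} {x4}
  A4: {x1} {x2} {x3,x5}
  A12: {x3,x5} {x4}
  A13: {x2} {x4}
  A14: {x2} {x3,x5}
  A23: {x1} {x4}
  A24: {x1} {x3,x5}
  A34: {x1} {x2}
  A123: {x4}
  A124: {x3,x5}
  A134: {x2}
  A234: {x1}
C dims 12,12,4; δ0: rk 8, SNF 1^8; δ1: rk 4, SNF 1^4
Ȟ^0 = (12 − 8) − 0 = 4, so Ȟ^0 ≅ Z^4
Ȟ^1 = (12 − 4) − 8 = 0, so Ȟ^1 ≅ 0
Ȟ^2 = (4 − 0) − 4 = 0, so Ȟ^2 ≅ 0

Ȟ^0(U;F) ≅ Z^4,  Ȟ^1(U;F) ≅ 0,  Ȟ^2(U;F) ≅ 0


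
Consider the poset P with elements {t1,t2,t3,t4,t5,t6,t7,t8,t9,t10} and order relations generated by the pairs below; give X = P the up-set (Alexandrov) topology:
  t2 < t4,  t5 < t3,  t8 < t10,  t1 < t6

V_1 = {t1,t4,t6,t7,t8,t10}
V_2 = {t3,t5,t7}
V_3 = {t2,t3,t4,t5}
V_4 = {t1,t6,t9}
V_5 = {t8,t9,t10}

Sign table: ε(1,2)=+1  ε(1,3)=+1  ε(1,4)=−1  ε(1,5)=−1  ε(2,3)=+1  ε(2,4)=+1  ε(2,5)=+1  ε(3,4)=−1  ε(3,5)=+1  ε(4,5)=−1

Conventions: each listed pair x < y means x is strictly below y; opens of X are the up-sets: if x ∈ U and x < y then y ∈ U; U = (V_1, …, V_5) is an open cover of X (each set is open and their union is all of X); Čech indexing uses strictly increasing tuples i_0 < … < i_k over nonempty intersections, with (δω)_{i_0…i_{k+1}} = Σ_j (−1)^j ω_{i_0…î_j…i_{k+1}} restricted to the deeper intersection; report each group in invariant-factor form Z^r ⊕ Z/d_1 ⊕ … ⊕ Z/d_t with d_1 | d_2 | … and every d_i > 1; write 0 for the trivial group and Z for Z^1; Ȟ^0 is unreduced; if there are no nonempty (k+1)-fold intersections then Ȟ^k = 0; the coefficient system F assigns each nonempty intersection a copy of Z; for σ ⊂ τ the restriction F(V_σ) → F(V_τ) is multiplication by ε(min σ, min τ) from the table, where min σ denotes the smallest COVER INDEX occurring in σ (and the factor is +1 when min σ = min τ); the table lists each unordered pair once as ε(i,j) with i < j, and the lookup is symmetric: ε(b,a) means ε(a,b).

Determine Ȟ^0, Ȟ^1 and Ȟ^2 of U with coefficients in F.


Ȟ^0 ≅ 0, Ȟ^1 ≅ Z ⊕ Z/2 and Ȟ^2 ≅ 0

nonempty intersections:
  V12={t7} V13={t4} V14={t1,t6} V15={t8,t10} V23={t3,t5} V45={t9}
C dims 5,6; δ0: rk 5, SNF 1^4·2
Ȟ^0: (5−5)−0=0 ⇒ 0
Ȟ^1: (6−0)−5=1 plus torsion [2] ⇒ Z ⊕ Z/2
Ȟ^2: (0−0)−0=0 ⇒ 0


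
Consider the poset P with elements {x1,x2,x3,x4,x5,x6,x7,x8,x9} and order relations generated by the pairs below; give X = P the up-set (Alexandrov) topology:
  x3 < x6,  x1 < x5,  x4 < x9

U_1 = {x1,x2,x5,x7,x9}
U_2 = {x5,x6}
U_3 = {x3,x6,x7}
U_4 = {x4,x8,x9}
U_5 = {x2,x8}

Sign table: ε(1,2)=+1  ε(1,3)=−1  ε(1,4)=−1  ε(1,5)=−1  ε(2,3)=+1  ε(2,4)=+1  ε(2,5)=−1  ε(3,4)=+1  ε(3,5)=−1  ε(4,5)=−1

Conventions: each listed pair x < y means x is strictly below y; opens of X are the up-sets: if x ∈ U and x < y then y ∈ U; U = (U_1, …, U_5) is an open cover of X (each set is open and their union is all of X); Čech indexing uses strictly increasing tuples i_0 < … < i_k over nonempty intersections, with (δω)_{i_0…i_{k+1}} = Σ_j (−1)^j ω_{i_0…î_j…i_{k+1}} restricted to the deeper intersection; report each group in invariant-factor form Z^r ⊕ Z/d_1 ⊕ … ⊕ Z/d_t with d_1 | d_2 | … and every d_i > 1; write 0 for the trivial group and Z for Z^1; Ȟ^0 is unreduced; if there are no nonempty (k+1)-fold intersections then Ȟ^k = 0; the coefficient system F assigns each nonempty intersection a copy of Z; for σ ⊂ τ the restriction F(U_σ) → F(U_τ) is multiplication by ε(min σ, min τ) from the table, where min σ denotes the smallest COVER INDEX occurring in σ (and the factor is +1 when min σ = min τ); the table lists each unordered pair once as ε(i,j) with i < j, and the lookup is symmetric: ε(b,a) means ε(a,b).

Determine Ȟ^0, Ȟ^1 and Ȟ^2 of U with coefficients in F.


Ȟ^0 = 0,  Ȟ^1 = Z ⊕ Z/2,  Ȟ^2 = 0

nonempty intersections:
  U12={x5} U13={x7} U14={x9} U15={x2} U23={x6} U45={x8}
C dims 5,6; δ0: rk 5, SNF 1^4·2
Ȟ^0: (5−5)−0=0 ⇒ 0
Ȟ^1: (6−0)−5=1 plus torsion [2] ⇒ Z ⊕ Z/2
Ȟ^2: (0−0)−0=0 ⇒ 0


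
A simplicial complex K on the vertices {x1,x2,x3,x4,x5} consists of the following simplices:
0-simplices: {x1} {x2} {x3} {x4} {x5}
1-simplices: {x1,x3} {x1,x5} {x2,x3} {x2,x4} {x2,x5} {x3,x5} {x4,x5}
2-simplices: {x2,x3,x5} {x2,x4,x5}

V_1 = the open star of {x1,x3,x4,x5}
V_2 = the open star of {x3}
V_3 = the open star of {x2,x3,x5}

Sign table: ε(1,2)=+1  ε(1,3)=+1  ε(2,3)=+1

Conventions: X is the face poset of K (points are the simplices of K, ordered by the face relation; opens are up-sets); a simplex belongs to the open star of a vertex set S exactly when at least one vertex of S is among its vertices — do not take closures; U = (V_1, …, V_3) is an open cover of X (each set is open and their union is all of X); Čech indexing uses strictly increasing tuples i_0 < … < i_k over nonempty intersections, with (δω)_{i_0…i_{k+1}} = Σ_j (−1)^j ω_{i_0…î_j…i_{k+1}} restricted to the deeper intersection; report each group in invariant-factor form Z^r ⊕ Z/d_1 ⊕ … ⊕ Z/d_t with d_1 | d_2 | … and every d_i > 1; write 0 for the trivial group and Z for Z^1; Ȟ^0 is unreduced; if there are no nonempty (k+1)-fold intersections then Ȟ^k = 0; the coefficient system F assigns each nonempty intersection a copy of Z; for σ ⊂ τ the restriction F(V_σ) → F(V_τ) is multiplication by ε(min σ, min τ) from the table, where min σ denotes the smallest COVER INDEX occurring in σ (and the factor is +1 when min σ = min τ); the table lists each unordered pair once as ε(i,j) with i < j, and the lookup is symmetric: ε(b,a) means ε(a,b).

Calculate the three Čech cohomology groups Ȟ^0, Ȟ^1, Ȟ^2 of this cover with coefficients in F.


cover nerve:
  V1={{x1},{x3},{x4},{x5},{x1,x3},{x1,x5},{x2,x3},{x2,x4},{x2,x5},{x3,x5},{x4,x5},{x2,x3,x5},{x2,x4,x5}} V2={{x3},{x1,x3},{x2,x3},{x3,x5},{x2,x3,x5}} V3={{x2},{x3},{x5},{x1,x3},{x1,x5},{x2,x3},{x2,x4},{x2,x5},{x3,x5},{x4,x5},{x2,x3,x5},{x2,x4,x5}}
  V12={{x3},{x1,x3},{x2,x3},{x3,x5},{x2,x3,x5}} V13={{x3},{x5},{x1,x3},{x1,x5},{x2,x3},{x2,x4},{x2,x5},{x3,x5},{x4,x5},{x2,x3,x5},{x2,x4,x5}} V23={{x3},{x1,x3},{x2,x3},{x3,x5},{x2,x3,x5}}
  V123={{x3},{x1,x3},{x2,x3},{x3,x5},{x2,x3,x5}}
C dims 3,3,1; δ0: rk 2, SNF 1^2; δ1: rk 1, SNF 1^1
Ȟ^0: (3−2)−0=1 ⇒ Z
Ȟ^1: (3−1)−2=0 ⇒ 0
Ȟ^2: (1−0)−1=0 ⇒ 0

Ȟ^0 ≅ Z,  Ȟ^1 ≅ 0,  Ȟ^2 ≅ 0


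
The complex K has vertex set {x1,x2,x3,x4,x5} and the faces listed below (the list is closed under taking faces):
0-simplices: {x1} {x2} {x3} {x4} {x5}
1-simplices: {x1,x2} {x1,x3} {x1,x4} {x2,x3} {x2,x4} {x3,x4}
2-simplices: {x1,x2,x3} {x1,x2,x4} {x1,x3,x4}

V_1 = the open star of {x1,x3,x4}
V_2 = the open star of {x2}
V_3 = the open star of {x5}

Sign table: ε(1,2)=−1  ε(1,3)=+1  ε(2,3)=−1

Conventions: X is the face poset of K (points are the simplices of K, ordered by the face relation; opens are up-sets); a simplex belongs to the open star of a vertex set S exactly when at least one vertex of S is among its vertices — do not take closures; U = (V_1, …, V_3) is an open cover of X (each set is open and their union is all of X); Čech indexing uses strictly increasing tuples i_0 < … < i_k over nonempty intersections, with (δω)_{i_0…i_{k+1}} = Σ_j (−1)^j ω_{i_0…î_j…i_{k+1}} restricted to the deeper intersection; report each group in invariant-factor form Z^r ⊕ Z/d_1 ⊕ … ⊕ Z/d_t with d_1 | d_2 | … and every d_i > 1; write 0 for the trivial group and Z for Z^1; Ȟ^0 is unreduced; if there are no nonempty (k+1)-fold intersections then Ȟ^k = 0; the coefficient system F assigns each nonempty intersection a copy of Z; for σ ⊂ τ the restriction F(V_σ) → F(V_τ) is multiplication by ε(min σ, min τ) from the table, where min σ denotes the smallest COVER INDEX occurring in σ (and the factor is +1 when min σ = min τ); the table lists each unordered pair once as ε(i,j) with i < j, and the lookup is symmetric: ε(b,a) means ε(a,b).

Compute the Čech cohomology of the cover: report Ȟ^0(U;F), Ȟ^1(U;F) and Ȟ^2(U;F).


Ȟ^0 ≅ Z^2, Ȟ^1 ≅ 0 and Ȟ^2 ≅ 0

intersection data:
  V1={{x1},{x3},{x4},{x1,x2},{x1,x3},{x1,x4},{x2,x3},{x2,x4},{x3,x4},{x1,x2,x3},{x1,x2,x4},{x1,x3,x4}} V2={{x2},{x1,x2},{x2,x3},{x2,x4},{x1,x2,x3},{x1,x2,x4}} V3={{x5}}
  V12={{x1,x2},{x2,x3},{x2,x4},{x1,x2,x3},{x1,x2,x4}}
C dims 3,1; δ0: rk 1, SNF 1^1
Ȟ^0 = (3 − 1) − 0 = 2, so Ȟ^0 ≅ Z^2
Ȟ^1 = (1 − 0) − 1 = 0, so Ȟ^1 ≅ 0
Ȟ^2 = (0 − 0) − 0 = 0, so Ȟ^2 ≅ 0
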